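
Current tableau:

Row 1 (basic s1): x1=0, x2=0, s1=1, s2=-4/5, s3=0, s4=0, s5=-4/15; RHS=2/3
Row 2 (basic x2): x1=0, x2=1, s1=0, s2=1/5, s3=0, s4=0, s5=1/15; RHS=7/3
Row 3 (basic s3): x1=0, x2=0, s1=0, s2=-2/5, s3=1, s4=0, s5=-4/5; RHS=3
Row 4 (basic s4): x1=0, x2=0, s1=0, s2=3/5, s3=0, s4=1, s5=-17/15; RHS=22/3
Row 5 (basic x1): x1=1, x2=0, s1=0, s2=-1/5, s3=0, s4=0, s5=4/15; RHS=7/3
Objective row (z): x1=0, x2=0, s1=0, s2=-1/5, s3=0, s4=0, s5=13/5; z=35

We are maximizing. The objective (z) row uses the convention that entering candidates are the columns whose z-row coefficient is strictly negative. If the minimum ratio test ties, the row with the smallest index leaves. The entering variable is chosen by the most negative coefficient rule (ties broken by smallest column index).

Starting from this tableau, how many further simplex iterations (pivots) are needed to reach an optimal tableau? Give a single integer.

pivot: s2 in, x2 out → z = 112/3
No improving column remains; optimal.

1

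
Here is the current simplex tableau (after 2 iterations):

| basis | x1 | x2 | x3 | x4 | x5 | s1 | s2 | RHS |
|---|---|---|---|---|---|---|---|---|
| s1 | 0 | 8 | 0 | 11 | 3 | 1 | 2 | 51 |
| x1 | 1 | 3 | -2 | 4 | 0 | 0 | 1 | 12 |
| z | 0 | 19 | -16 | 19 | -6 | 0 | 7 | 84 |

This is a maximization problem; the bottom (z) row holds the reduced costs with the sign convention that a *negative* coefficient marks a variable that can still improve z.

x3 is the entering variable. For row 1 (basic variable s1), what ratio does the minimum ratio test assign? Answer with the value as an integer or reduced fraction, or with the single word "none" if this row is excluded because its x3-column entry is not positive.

The x3 entry in row 1 is 0 ≤ 0, so this row gives no ratio.

none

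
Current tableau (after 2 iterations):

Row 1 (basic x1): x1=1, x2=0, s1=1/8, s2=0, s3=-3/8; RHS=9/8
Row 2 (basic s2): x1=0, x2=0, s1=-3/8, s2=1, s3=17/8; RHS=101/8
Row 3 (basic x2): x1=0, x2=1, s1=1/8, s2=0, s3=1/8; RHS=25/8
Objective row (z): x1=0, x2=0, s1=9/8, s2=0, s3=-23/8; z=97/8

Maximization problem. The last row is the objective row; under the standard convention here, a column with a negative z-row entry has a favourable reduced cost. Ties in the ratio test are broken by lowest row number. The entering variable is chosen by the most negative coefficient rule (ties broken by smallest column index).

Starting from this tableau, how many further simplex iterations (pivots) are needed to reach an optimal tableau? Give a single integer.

1

pivot: s3 in, s2 out → z = 993/34
No improving column remains; optimal.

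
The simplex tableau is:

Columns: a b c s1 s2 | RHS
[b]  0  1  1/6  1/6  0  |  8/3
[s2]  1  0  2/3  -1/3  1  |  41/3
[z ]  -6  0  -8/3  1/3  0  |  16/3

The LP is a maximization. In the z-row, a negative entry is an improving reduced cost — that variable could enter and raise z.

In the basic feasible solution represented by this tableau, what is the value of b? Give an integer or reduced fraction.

b is basic (row 1); its value is the RHS of that row: 8/3.

8/3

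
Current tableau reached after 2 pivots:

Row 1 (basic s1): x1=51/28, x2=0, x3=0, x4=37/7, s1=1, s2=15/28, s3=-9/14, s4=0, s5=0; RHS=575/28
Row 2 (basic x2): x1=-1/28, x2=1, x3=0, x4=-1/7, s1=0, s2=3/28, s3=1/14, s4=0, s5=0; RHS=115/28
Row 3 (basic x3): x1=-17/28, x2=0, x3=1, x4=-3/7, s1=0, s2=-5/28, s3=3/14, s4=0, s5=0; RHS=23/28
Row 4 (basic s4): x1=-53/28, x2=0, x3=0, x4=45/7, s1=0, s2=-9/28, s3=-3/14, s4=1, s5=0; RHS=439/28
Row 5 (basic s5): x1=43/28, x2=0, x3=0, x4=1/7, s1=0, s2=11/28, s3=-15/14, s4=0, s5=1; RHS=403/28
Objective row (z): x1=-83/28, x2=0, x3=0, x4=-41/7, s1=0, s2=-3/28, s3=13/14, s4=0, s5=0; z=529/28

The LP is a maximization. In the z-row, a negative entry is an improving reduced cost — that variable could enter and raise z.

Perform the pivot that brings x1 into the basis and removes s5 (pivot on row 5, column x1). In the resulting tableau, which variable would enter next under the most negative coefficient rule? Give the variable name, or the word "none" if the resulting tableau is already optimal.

Pivot element 43/28. New z-row = old z-row − (-83/28)·(row 5/(43/28)).
Updated z-row coefficients: x1: 0, x2: 0, x3: 0, x4: -240/43, s1: 0, s2: 28/43, s3: -49/43, s4: 0, s5: 83/43.
The most negative is -240/43 in column x4, so x4 would enter next.

x4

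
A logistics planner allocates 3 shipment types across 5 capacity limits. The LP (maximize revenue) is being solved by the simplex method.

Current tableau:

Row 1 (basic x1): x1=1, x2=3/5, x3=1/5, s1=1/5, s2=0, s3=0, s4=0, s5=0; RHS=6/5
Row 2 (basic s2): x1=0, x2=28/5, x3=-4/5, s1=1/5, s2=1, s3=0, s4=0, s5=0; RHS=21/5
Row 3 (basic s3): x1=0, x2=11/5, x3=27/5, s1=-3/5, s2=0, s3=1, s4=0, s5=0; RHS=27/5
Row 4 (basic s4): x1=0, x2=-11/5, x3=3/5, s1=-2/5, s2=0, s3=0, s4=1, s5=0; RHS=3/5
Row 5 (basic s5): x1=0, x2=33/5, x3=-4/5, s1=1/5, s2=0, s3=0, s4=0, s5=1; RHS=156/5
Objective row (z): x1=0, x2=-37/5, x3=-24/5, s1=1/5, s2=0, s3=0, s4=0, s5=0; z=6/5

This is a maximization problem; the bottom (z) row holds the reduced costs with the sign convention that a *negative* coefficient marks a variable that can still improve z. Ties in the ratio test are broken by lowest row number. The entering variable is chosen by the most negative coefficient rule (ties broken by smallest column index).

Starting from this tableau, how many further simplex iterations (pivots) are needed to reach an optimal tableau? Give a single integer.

pivot: x2 in, s2 out → z = 27/4
pivot: x3 in, s3 out → z = 339/32
pivot: s1 in, x1 out → z = 381/34
No improving column remains; optimal.

3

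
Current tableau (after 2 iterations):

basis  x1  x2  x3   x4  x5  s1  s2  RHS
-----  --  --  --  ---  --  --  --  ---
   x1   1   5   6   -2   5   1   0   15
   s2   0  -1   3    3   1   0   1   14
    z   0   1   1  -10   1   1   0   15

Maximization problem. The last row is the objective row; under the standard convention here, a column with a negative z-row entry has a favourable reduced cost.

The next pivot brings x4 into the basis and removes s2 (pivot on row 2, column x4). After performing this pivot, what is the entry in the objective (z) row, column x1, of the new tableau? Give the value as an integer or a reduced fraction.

0

Pivot element is row 2, column x4: 3.
Normalize row 2: new (row 2, x1) = 0/3 = 0.
z-row ← z-row − (-10)·(new row 2): 0 − (-10)·0 = 0.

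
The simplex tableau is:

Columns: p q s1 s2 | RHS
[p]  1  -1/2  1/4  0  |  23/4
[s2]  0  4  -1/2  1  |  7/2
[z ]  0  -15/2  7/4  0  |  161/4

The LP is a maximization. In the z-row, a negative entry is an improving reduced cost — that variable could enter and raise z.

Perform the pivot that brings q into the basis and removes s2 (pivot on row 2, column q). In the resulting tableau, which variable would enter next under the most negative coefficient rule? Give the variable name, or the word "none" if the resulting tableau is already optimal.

none

Pivot element 4. New z-row = old z-row − (-15/2)·(row 2/4).
Updated z-row coefficients: p: 0, q: 0, s1: 13/16, s2: 15/8.
No coefficient is strictly negative; the tableau after this pivot is optimal.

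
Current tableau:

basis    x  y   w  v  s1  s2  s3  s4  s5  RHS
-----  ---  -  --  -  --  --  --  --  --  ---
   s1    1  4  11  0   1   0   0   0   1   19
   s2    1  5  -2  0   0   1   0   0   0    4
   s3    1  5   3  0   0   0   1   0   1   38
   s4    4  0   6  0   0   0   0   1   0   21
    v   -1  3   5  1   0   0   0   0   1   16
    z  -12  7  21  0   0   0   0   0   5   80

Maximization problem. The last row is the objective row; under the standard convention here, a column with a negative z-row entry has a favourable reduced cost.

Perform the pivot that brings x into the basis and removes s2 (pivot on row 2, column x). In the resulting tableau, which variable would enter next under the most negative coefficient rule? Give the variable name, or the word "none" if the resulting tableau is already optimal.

Pivot element 1. New z-row = old z-row − (-12)·(row 2/1).
Updated z-row coefficients: x: 0, y: 67, w: -3, v: 0, s1: 0, s2: 12, s3: 0, s4: 0, s5: 5.
The most negative is -3 in column w, so w would enter next.

w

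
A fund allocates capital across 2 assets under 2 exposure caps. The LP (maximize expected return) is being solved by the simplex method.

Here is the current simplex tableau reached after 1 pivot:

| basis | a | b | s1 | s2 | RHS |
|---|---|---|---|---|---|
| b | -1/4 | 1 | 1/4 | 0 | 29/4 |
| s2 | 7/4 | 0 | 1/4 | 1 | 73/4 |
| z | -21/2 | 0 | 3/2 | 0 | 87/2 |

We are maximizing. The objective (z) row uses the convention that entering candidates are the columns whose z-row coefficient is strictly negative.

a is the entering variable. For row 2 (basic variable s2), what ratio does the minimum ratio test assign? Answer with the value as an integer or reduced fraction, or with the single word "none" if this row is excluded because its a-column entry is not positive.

Ratio = RHS / (a entry) = (73/4) / (7/4) = 73/7.

73/7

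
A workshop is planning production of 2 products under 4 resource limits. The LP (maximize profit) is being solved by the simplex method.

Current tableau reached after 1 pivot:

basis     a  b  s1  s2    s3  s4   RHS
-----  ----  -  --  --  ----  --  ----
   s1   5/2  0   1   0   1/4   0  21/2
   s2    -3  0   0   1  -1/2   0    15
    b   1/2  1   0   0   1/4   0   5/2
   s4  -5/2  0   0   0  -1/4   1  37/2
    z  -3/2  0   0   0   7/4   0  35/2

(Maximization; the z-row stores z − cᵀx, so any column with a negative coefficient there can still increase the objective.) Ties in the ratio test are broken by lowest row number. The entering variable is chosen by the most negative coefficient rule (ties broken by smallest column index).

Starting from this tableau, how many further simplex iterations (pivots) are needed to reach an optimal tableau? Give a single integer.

pivot: a in, s1 out → z = 119/5
No improving column remains; optimal.

1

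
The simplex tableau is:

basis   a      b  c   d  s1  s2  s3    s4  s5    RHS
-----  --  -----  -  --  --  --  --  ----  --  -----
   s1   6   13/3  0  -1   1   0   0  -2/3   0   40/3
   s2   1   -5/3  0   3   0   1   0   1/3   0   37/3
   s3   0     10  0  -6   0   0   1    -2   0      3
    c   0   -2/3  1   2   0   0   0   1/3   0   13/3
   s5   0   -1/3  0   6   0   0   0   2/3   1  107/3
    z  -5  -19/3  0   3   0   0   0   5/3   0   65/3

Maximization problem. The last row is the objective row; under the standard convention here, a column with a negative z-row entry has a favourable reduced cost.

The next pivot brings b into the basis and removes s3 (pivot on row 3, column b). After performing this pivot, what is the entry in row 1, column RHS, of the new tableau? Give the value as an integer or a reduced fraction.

361/30

Pivot element is row 3, column b: 10.
Normalize row 3: new (row 3, RHS) = 3/10 = 3/10.
row 1 ← row 1 − (13/3)·(new row 3): 40/3 − (13/3)·(3/10) = 361/30.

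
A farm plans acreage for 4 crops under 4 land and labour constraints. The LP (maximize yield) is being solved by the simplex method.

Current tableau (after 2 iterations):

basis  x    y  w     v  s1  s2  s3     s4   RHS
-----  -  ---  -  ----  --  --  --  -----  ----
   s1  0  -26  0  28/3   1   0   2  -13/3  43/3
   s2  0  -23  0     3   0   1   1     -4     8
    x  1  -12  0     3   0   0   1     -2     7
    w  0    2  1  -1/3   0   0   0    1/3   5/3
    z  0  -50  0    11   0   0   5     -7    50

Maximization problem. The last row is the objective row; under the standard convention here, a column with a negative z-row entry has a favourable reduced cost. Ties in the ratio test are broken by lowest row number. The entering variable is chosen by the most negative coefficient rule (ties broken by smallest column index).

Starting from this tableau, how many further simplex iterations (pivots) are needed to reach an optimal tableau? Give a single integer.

1

pivot: y in, w out → z = 275/3
No improving column remains; optimal.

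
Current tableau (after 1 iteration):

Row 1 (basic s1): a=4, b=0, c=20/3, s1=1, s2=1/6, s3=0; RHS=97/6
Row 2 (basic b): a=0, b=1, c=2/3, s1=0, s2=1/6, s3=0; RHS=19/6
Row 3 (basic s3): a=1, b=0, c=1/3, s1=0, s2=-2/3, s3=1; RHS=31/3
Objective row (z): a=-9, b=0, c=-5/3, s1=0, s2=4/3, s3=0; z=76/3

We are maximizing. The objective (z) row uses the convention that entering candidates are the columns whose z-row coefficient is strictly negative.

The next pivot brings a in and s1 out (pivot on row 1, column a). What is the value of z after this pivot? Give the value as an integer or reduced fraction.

1481/24

Minimum ratio for a: (97/6)/4 = 97/24.
z changes by −(z-row coeff of a)·ratio = −(-9)·(97/24) = 291/8.
New z = 76/3 + (291/8) = 1481/24.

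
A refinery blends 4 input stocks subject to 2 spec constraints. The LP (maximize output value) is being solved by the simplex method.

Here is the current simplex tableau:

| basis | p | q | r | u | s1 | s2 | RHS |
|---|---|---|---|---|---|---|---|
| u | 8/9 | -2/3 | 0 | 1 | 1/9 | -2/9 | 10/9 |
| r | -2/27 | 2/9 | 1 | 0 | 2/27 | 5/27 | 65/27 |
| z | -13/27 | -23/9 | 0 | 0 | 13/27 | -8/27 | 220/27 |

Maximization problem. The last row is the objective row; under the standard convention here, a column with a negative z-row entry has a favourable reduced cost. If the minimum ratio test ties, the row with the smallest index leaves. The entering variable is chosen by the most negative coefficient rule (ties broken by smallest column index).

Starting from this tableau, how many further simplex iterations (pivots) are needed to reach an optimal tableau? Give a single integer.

pivot: q in, r out → z = 215/6
pivot: p in, u out → z = 105/2
No improving column remains; optimal.

2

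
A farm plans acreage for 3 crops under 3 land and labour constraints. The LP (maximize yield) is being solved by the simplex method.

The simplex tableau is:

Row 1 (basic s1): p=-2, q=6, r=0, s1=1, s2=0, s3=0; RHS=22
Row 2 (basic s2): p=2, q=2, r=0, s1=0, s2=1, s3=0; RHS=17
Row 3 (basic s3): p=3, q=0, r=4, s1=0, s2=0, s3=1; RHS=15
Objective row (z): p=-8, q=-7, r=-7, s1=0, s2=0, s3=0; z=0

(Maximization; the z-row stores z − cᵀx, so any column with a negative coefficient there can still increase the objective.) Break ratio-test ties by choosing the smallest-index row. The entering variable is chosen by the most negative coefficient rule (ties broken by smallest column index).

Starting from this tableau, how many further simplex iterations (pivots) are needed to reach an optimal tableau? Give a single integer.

3

pivot: p in, s3 out → z = 40
pivot: q in, s2 out → z = 129/2
pivot: r in, s1 out → z = 2251/32
No improving column remains; optimal.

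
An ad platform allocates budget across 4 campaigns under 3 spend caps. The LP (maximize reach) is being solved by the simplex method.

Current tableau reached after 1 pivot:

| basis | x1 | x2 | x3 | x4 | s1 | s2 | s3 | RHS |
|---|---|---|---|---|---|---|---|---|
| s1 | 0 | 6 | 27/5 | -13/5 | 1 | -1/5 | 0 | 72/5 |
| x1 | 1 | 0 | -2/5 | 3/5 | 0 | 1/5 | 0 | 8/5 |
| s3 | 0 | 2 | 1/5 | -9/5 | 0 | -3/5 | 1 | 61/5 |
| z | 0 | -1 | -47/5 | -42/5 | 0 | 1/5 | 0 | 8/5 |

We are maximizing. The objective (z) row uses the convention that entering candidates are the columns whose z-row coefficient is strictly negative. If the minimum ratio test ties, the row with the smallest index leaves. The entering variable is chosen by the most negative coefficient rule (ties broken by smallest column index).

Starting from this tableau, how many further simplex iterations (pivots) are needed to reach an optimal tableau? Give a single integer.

2

pivot: x3 in, s1 out → z = 80/3
pivot: x4 in, x1 out → z = 1224/11
No improving column remains; optimal.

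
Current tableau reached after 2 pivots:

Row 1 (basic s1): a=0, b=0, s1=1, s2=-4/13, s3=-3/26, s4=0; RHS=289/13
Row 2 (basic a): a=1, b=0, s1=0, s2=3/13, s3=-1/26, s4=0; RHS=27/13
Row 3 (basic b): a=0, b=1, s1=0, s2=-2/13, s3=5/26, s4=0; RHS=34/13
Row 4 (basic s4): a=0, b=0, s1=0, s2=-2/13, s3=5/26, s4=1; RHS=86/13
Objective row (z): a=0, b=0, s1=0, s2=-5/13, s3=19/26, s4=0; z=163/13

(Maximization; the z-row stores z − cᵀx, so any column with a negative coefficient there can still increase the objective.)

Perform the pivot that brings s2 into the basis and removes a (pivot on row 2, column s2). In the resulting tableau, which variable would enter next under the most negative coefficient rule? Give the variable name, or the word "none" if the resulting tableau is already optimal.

Pivot element 3/13. New z-row = old z-row − (-5/13)·(row 2/(3/13)).
Updated z-row coefficients: a: 5/3, b: 0, s1: 0, s2: 0, s3: 2/3, s4: 0.
No coefficient is strictly negative; the tableau after this pivot is optimal.

none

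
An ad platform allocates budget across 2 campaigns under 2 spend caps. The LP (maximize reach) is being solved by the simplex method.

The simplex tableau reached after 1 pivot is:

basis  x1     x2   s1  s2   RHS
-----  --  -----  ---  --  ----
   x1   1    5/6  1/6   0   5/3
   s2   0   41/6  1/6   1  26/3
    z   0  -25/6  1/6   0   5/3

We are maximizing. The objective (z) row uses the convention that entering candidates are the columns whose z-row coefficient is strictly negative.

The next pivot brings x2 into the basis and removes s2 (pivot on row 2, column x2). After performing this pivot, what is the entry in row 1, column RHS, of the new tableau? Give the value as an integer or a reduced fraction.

25/41

Pivot element is row 2, column x2: 41/6.
Normalize row 2: new (row 2, RHS) = (26/3)/(41/6) = 52/41.
row 1 ← row 1 − (5/6)·(new row 2): 5/3 − (5/6)·(52/41) = 25/41.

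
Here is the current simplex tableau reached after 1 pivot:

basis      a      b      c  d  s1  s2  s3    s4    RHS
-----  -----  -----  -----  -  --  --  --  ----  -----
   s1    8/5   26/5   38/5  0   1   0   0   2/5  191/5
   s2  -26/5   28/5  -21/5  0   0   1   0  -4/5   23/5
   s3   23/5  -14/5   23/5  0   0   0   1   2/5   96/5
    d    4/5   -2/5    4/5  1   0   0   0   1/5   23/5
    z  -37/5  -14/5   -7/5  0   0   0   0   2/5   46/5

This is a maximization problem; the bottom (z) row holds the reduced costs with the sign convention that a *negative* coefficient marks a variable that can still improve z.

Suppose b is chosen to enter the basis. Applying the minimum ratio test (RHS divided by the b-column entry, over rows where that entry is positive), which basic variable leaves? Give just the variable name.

s2

Ratios: row 1 (s1): (191/5)/(26/5) = 191/26; row 2 (s2): (23/5)/(28/5) = 23/28; row 3 (s3): entry -14/5 ≤ 0, skip; row 4 (d): entry -2/5 ≤ 0, skip.
Minimum ratio 23/28 is in the s2 row, so s2 leaves.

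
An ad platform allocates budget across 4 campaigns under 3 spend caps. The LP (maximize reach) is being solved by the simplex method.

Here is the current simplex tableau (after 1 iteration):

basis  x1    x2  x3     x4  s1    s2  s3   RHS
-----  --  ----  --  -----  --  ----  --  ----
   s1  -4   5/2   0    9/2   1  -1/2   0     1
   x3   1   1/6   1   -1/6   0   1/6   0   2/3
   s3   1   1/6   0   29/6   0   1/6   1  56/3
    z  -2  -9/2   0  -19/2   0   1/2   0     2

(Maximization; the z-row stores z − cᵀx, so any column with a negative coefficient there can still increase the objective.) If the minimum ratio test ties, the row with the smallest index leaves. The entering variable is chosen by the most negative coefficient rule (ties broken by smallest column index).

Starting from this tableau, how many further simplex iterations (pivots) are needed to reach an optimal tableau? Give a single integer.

2

pivot: x4 in, s1 out → z = 37/9
pivot: x1 in, x3 out → z = 293/23
No improving column remains; optimal.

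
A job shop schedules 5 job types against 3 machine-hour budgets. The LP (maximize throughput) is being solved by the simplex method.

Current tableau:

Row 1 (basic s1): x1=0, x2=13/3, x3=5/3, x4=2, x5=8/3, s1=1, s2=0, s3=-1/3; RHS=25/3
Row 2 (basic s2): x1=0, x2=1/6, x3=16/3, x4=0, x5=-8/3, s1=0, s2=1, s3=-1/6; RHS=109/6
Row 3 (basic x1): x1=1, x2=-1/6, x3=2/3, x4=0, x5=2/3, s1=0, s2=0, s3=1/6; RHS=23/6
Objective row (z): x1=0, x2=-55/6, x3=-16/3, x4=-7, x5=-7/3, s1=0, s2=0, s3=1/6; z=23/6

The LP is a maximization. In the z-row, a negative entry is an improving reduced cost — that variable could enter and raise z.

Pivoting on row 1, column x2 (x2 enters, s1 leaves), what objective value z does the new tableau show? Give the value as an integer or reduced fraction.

279/13

Minimum ratio for x2: (25/3)/(13/3) = 25/13.
z changes by −(z-row coeff of x2)·ratio = −(-55/6)·(25/13) = 1375/78.
New z = 23/6 + (1375/78) = 279/13.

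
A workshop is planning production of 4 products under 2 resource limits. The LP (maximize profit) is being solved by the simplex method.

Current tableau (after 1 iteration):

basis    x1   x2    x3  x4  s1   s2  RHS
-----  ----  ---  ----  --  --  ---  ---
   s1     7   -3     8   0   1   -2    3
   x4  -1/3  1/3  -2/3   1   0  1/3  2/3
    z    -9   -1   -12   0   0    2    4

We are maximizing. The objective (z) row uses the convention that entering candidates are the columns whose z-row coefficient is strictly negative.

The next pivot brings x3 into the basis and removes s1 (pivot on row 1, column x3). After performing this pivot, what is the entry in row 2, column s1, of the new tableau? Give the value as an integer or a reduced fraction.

Pivot element is row 1, column x3: 8.
Normalize row 1: new (row 1, s1) = 1/8 = 1/8.
row 2 ← row 2 − (-2/3)·(new row 1): 0 − (-2/3)·(1/8) = 1/12.

1/12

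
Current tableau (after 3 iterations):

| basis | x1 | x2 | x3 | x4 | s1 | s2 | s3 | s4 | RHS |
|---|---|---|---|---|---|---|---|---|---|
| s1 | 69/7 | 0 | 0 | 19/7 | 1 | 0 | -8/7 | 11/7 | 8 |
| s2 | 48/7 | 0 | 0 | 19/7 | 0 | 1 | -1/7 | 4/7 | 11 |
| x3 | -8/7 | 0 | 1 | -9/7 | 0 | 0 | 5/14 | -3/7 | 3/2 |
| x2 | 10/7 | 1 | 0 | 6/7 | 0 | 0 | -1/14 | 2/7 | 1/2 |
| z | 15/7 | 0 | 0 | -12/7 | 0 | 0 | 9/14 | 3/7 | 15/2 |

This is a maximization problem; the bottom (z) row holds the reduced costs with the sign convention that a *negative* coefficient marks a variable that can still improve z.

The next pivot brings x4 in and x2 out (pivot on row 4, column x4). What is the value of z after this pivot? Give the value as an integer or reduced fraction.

Minimum ratio for x4: (1/2)/(6/7) = 7/12.
z changes by −(z-row coeff of x4)·ratio = −(-12/7)·(7/12) = 1.
New z = 15/2 + 1 = 17/2.

17/2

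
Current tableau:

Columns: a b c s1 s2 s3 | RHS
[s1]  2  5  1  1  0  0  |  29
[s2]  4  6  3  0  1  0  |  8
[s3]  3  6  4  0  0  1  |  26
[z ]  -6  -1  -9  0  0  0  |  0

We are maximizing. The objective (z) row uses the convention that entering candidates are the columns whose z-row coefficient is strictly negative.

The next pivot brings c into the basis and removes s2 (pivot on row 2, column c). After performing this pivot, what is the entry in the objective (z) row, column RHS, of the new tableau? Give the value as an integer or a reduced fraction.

Pivot element is row 2, column c: 3.
Normalize row 2: new (row 2, RHS) = 8/3 = 8/3.
z-row ← z-row − (-9)·(new row 2): 0 − (-9)·(8/3) = 24.

24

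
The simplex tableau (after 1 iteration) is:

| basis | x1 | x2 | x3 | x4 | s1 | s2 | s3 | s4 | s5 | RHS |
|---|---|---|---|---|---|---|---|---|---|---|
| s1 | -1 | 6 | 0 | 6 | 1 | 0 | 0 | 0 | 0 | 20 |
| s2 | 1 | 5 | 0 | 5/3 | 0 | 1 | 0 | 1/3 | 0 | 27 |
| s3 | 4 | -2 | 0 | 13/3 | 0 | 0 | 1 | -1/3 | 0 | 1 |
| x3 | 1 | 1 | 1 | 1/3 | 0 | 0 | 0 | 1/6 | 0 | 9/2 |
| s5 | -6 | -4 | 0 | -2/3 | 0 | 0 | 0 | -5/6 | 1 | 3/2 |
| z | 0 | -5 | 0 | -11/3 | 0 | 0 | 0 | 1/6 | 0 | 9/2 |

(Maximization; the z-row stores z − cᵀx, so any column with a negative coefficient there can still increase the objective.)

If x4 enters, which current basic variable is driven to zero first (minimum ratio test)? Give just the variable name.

Ratios: row 1 (s1): 20/6 = 10/3; row 2 (s2): 27/(5/3) = 81/5; row 3 (s3): 1/(13/3) = 3/13; row 4 (x3): (9/2)/(1/3) = 27/2; row 5 (s5): entry -2/3 ≤ 0, skip.
Minimum ratio 3/13 is in the s3 row, so s3 leaves.

s3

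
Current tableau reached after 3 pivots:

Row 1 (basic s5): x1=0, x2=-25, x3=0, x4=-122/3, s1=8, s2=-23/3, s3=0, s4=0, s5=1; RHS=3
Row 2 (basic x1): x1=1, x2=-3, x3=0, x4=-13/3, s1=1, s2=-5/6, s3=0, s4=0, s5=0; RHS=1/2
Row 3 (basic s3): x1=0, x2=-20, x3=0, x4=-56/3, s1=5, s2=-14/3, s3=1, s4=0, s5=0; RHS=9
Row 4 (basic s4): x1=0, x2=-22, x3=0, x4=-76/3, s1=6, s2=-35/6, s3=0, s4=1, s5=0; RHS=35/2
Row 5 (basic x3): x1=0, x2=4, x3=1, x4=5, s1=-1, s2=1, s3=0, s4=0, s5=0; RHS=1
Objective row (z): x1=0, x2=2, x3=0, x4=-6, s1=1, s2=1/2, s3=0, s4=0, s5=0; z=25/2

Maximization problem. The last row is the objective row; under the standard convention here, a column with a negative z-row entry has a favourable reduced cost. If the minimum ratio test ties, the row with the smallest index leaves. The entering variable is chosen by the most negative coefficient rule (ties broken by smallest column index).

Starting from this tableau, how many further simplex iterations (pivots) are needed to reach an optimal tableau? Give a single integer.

pivot: x4 in, x3 out → z = 137/10
pivot: s1 in, s3 out → z = 597/38
No improving column remains; optimal.

2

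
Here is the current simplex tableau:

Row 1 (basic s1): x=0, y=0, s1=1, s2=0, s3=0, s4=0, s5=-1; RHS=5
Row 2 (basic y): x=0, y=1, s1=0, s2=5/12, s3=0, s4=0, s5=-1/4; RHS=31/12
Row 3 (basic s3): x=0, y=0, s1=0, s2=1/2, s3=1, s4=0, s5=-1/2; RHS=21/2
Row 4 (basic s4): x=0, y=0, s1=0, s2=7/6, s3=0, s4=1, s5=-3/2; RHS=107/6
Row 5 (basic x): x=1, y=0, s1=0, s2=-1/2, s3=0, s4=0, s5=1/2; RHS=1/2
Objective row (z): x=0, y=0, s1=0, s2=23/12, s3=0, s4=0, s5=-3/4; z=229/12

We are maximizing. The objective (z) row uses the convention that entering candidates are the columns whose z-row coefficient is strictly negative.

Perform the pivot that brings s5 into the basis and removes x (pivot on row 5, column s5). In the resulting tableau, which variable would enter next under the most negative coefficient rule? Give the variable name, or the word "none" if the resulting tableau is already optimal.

Pivot element 1/2. New z-row = old z-row − (-3/4)·(row 5/(1/2)).
Updated z-row coefficients: x: 3/2, y: 0, s1: 0, s2: 7/6, s3: 0, s4: 0, s5: 0.
No coefficient is strictly negative; the tableau after this pivot is optimal.

none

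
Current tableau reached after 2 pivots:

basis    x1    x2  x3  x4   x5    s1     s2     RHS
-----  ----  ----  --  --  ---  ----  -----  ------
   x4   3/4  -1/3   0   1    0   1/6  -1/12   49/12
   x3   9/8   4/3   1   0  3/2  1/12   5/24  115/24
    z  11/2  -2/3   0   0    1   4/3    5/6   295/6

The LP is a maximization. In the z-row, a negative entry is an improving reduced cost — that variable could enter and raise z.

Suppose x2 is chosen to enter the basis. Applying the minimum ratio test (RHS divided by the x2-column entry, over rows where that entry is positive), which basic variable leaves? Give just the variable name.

x3

Ratios: row 1 (x4): entry -1/3 ≤ 0, skip; row 2 (x3): (115/24)/(4/3) = 115/32.
Minimum ratio 115/32 is in the x3 row, so x3 leaves.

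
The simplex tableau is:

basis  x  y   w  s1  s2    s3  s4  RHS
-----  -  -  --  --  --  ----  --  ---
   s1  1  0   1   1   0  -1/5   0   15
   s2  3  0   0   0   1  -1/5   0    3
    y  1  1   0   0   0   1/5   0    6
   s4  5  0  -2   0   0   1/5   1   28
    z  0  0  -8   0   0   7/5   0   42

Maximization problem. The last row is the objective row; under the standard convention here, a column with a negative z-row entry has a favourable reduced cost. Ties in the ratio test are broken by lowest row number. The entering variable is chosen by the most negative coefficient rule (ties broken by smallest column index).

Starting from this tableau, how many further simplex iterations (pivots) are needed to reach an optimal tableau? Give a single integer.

2

pivot: w in, s1 out → z = 162
pivot: s3 in, y out → z = 168
No improving column remains; optimal.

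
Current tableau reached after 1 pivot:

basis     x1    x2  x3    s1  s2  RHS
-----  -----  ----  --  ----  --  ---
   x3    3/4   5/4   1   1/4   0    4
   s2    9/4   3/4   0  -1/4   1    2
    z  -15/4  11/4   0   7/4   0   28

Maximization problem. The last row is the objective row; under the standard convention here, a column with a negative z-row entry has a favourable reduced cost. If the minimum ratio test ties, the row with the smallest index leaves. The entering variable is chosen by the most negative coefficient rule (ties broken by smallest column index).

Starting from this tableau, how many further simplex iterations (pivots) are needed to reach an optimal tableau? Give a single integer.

1

pivot: x1 in, s2 out → z = 94/3
No improving column remains; optimal.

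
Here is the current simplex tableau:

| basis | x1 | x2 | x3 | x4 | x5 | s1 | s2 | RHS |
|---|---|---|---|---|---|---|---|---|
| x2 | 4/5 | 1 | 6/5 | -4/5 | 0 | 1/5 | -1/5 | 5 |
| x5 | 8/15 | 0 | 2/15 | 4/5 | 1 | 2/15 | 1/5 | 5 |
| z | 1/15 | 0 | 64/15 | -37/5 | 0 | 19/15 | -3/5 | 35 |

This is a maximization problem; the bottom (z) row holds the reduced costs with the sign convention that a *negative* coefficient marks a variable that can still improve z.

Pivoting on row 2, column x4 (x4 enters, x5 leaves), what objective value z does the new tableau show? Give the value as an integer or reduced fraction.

325/4

Minimum ratio for x4: 5/(4/5) = 25/4.
z changes by −(z-row coeff of x4)·ratio = −(-37/5)·(25/4) = 185/4.
New z = 35 + (185/4) = 325/4.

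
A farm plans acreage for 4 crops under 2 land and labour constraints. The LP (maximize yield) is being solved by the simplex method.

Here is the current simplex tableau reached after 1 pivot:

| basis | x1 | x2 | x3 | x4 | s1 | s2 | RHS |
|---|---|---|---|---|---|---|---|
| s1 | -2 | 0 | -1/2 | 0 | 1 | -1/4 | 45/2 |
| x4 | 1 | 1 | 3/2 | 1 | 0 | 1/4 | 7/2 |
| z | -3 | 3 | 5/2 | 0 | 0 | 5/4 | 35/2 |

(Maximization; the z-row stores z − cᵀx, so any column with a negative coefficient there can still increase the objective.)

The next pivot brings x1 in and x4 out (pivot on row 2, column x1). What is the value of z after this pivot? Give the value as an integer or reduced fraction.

Minimum ratio for x1: (7/2)/1 = 7/2.
z changes by −(z-row coeff of x1)·ratio = −(-3)·(7/2) = 21/2.
New z = 35/2 + (21/2) = 28.

28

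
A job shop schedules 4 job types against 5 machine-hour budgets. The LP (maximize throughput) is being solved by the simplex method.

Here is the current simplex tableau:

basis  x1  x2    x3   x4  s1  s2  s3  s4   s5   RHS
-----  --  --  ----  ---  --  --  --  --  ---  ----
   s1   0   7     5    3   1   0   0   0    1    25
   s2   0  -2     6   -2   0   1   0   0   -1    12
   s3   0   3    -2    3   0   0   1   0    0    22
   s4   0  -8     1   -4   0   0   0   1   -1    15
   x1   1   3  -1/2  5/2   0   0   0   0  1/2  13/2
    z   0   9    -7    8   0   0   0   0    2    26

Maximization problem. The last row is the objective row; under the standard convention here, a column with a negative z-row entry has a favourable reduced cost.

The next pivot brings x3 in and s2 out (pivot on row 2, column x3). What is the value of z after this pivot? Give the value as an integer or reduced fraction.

40

Minimum ratio for x3: 12/6 = 2.
z changes by −(z-row coeff of x3)·ratio = −(-7)·2 = 14.
New z = 26 + 14 = 40.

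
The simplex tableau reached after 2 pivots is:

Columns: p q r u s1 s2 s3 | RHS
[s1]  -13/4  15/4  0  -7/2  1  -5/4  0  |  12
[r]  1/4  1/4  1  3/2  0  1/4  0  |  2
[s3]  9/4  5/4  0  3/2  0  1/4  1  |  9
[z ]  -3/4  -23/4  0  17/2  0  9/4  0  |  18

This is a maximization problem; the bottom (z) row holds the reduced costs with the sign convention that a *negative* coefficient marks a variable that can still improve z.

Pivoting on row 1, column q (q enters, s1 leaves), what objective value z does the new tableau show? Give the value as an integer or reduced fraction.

182/5

Minimum ratio for q: 12/(15/4) = 16/5.
z changes by −(z-row coeff of q)·ratio = −(-23/4)·(16/5) = 92/5.
New z = 18 + (92/5) = 182/5.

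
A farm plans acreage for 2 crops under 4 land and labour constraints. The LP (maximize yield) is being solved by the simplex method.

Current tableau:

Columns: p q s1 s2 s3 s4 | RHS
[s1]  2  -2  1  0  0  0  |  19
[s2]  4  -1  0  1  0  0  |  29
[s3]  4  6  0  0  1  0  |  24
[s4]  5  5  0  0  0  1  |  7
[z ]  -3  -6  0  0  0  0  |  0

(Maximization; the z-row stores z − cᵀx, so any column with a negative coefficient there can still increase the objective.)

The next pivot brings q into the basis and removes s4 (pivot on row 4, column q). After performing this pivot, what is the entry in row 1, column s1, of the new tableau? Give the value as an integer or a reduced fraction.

Pivot element is row 4, column q: 5.
Normalize row 4: new (row 4, s1) = 0/5 = 0.
row 1 ← row 1 − (-2)·(new row 4): 1 − (-2)·0 = 1.

1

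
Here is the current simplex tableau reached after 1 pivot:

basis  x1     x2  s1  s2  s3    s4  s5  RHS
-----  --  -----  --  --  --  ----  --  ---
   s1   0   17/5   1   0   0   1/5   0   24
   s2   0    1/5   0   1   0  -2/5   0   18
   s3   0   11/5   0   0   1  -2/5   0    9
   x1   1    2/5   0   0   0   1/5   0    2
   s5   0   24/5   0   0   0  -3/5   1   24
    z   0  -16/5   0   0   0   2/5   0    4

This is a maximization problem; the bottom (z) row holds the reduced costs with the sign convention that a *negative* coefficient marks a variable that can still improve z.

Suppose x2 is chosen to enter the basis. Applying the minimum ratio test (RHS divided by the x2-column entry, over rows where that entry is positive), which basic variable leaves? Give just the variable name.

Ratios: row 1 (s1): 24/(17/5) = 120/17; row 2 (s2): 18/(1/5) = 90; row 3 (s3): 9/(11/5) = 45/11; row 4 (x1): 2/(2/5) = 5; row 5 (s5): 24/(24/5) = 5.
Minimum ratio 45/11 is in the s3 row, so s3 leaves.

s3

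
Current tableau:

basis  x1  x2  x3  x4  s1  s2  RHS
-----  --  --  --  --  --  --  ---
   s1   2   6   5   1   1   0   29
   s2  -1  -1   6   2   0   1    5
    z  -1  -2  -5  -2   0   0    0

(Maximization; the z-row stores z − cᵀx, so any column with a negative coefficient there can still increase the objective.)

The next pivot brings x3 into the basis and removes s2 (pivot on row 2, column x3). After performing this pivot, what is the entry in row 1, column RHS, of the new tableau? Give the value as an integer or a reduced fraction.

Pivot element is row 2, column x3: 6.
Normalize row 2: new (row 2, RHS) = 5/6 = 5/6.
row 1 ← row 1 − 5·(new row 2): 29 − 5·(5/6) = 149/6.

149/6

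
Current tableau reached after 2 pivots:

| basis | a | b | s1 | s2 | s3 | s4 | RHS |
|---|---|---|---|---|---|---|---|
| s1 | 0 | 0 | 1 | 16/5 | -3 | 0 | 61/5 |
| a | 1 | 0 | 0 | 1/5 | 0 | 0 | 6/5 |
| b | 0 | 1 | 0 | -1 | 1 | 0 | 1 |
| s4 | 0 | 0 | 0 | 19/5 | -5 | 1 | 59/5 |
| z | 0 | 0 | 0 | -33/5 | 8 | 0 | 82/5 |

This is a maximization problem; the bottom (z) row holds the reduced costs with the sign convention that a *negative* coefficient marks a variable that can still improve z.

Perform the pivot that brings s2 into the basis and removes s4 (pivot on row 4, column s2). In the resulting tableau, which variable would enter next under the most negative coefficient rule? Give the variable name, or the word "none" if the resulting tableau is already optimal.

Pivot element 19/5. New z-row = old z-row − (-33/5)·(row 4/(19/5)).
Updated z-row coefficients: a: 0, b: 0, s1: 0, s2: 0, s3: -13/19, s4: 33/19.
The most negative is -13/19 in column s3, so s3 would enter next.

s3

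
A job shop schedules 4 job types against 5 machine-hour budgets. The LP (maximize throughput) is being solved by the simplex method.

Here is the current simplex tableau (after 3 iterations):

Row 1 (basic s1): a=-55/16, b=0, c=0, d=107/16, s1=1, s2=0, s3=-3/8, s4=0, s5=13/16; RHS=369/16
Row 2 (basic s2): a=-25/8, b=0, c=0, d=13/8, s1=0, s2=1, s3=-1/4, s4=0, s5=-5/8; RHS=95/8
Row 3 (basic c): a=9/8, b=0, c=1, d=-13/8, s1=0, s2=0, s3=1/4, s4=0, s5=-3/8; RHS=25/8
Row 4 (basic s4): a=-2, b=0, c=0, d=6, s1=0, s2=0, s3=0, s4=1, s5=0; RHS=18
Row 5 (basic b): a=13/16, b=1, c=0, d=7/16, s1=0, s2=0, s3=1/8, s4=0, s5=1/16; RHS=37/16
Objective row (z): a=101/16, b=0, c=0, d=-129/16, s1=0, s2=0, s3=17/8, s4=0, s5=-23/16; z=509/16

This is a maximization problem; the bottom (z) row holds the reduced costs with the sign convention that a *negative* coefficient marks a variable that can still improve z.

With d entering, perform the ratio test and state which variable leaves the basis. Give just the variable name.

Ratios: row 1 (s1): (369/16)/(107/16) = 369/107; row 2 (s2): (95/8)/(13/8) = 95/13; row 3 (c): entry -13/8 ≤ 0, skip; row 4 (s4): 18/6 = 3; row 5 (b): (37/16)/(7/16) = 37/7.
Minimum ratio 3 is in the s4 row, so s4 leaves.

s4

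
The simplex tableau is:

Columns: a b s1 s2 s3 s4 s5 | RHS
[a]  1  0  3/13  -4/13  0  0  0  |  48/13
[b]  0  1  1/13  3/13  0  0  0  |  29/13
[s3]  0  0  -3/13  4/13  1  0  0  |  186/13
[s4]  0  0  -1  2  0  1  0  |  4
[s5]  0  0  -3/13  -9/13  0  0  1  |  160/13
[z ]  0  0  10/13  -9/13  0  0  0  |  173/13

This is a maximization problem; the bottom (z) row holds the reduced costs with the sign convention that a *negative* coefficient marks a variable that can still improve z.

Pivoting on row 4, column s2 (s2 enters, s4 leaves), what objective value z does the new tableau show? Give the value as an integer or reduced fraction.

191/13

Minimum ratio for s2: 4/2 = 2.
z changes by −(z-row coeff of s2)·ratio = −(-9/13)·2 = 18/13.
New z = 173/13 + (18/13) = 191/13.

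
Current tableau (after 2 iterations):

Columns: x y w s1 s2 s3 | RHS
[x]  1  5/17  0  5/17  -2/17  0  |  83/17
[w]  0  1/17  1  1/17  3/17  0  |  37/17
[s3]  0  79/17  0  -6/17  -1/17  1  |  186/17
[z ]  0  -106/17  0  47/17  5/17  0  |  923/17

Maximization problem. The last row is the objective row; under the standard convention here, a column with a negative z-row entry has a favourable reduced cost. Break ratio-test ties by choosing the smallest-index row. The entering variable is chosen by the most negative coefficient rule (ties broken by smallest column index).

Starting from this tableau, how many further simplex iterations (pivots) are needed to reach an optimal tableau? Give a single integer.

1

pivot: y in, s3 out → z = 5449/79
No improving column remains; optimal.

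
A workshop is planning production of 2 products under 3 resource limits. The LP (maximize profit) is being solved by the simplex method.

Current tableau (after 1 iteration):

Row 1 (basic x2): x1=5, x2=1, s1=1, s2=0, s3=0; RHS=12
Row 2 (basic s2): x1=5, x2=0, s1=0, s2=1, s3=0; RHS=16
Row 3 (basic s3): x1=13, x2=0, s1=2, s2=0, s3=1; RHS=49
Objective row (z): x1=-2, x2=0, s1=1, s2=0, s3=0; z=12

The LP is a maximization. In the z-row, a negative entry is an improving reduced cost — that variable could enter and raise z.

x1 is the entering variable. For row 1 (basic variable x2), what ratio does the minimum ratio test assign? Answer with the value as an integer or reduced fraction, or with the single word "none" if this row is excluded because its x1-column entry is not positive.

12/5

Ratio = RHS / (x1 entry) = 12 / 5 = 12/5.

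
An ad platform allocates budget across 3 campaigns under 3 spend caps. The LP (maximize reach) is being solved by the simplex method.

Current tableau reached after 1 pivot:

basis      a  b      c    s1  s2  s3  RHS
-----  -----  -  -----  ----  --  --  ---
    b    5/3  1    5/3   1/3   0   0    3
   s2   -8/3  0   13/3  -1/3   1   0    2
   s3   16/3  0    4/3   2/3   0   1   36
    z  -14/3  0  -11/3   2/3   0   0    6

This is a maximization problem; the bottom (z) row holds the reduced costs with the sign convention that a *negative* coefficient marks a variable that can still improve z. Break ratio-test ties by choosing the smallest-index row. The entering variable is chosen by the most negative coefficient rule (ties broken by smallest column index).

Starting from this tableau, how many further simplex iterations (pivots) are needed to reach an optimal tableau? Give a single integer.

1

pivot: a in, b out → z = 72/5
No improving column remains; optimal.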